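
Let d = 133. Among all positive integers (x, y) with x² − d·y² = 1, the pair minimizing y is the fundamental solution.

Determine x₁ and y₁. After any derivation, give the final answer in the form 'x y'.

√133 = [11; 1,1,7,5,1,…,1,1,22, …], period ℓ=16 (even) → k=15
a_0=11:  p_0=11·1+0=11,  q_0=11·0+1=1
a_1=1:  p_1=1·11+1=12,  q_1=1·1+0=1
…
a_13=7:  p_13=7·168583+29927=1210008,  q_13=7·14618+2595=104921
a_14=1:  p_14=1·1210008+168583=1378591,  q_14=1·104921+14618=119539
a_15=1:  p_15=1·1378591+1210008=2588599,  q_15=1·119539+104921=224460
(x₁, y₁) = (2588599, 224460);  2588599² − 133·224460² = 1 ✓

2588599 224460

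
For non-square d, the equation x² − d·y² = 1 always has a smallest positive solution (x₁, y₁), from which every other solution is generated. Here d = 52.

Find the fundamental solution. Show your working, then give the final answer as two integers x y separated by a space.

649 90

d=52: √d = [7; 4,1,2,1,4,14] (ℓ=6, even), read p_5/q_5
k=0  a_k=7  p_k/q_k = 7/1
…
k=2  a_k=1  p_k/q_k = 36/5
k=3  a_k=2  p_k/q_k = 101/14
k=4  a_k=1  p_k/q_k = 137/19
k=5  a_k=4  p_k/q_k = 649/90
fundamental: x₁=649, y₁=90  (since 421201 − 52·8100 = 1)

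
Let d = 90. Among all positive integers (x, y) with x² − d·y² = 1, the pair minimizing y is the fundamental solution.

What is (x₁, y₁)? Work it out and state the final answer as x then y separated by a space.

d=90: √d = [9; 2,18] (ℓ=2, even), read p_1/q_1
a_0=9:  p_0=9·1+0=9,  q_0=9·0+1=1
a_1=2:  p_1=2·9+1=19,  q_1=2·1+0=2
(x₁, y₁) = (19, 2);  19² − 90·2² = 1 ✓

19 2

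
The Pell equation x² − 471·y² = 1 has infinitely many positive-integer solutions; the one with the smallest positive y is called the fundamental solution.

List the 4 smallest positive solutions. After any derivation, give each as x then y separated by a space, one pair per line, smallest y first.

7838695 361188
122890278606049 5662485139320
1926598824915678693415 88772987898323613612
30204041151744689101078780801 1391728752747293974319493360

d=471: √d = [21; 1,2,2,1,3,…,2,1,42] (ℓ=14, even), read p_13/q_13
k=0  a_k=21  p_k/q_k = 21/1
k=1  a_k=1  p_k/q_k = 22/1
k=2  a_k=2  p_k/q_k = 65/3
k=3  a_k=2  p_k/q_k = 152/7
k=4  a_k=1  p_k/q_k = 217/10
k=5  a_k=3  p_k/q_k = 803/37
k=6  a_k=4  p_k/q_k = 3429/158
k=7  a_k=14  p_k/q_k = 48809/2249
k=8  a_k=4  p_k/q_k = 198665/9154
…
k=10  a_k=1  p_k/q_k = 843469/38865
k=11  a_k=2  p_k/q_k = 2331742/107441
k=12  a_k=2  p_k/q_k = 5506953/253747
k=13  a_k=1  p_k/q_k = 7838695/361188
(x₁, y₁) = (7838695, 361188);  7838695² − 471·361188² = 1 ✓
(7838695+361188√471)^2 = 122890278606049 + 5662485139320√471
(7838695+361188√471)^3 = 1926598824915678693415 + 88772987898323613612√471
(7838695+361188√471)^4 = 30204041151744689101078780801 + 1391728752747293974319493360√471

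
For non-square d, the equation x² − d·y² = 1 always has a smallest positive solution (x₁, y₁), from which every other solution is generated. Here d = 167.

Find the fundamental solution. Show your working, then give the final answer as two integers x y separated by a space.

[12; 1,11,1,24] for √167; ℓ=4 ⇒ convergent index 3
step 0: (12, 1)  from 12·(1,0) + (0,1)
step 1: (13, 1)  from 1·(12,1) + (1,0)
step 2: (155, 12)  from 11·(13,1) + (12,1)
step 3: (168, 13)  from 1·(155,12) + (13,1)
→ (168, 13).  Check: 168²=28224, 167·13²=28223, difference 1.

168 13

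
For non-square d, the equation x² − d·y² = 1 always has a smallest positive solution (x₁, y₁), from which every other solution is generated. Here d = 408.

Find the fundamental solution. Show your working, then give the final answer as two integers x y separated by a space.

[20; 5,40] for √408; ℓ=2 ⇒ convergent index 1
i=0: a=20 ⇒ p=20, q=1
i=1: a=5 ⇒ p=101, q=5
(x₁, y₁) = (101, 5);  101² − 408·5² = 1 ✓

101 5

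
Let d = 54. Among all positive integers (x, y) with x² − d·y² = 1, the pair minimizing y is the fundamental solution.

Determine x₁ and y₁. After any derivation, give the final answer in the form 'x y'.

485 66

d=54: √d = [7; 2,1,6,1,2,14] (ℓ=6, even), read p_5/q_5
step 0: (7, 1)  from 7·(1,0) + (0,1)
step 1: (15, 2)  from 2·(7,1) + (1,0)
…
step 4: (169, 23)  from 1·(147,20) + (22,3)
step 5: (485, 66)  from 2·(169,23) + (147,20)
(x₁, y₁) = (485, 66);  485² − 54·66² = 1 ✓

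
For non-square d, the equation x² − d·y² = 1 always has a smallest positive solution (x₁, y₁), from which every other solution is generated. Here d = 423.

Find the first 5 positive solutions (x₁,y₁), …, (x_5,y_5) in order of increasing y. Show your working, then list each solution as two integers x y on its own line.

4607 224
42448897 2063936
391124132351 19017106080
3603817713033217 175223613357184
33205576016763929087 1614510354455987296

[20; 1,1,3,4,3,1,1,40] for √423; ℓ=8 ⇒ convergent index 7
i=0: a=20 ⇒ p=20, q=1
…
i=2: a=1 ⇒ p=41, q=2
…
i=6: a=1 ⇒ p=2612, q=127
i=7: a=1 ⇒ p=4607, q=224
→ (4607, 224).  Check: 4607²=21224449, 423·224²=21224448, difference 1.
n=2: (4607,224)∘(4607,224) = (4607·4607+423·224·224, 4607·224+224·4607) = (42448897,2063936)
n=3: (42448897,2063936)∘(4607,224) = (4607·42448897+423·224·2063936, 4607·2063936+224·42448897) = (391124132351,19017106080)
n=4: (391124132351,19017106080)∘(4607,224) = (4607·391124132351+423·224·19017106080, 4607·19017106080+224·391124132351) = (3603817713033217,175223613357184)
n=5: (3603817713033217,175223613357184)∘(4607,224) = (4607·3603817713033217+423·224·175223613357184, 4607·175223613357184+224·3603817713033217) = (33205576016763929087,1614510354455987296)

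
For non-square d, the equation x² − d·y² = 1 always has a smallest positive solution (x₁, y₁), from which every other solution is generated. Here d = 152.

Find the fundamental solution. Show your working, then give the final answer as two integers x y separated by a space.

37 3

√152 → a₀=12, period (3,24); ℓ=2 even so k=1
i=0: a=12 ⇒ p=12, q=1
i=1: a=3 ⇒ p=37, q=3
→ (37, 3).  Check: 37²=1369, 152·3²=1368, difference 1.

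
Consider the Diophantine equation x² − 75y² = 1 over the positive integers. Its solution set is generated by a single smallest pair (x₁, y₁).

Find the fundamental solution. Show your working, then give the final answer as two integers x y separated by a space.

d=75: √d = [8; 1,1,1,16] (ℓ=4, even), read p_3/q_3
k=0  a_k=8  p_k/q_k = 8/1
…
k=2  a_k=1  p_k/q_k = 17/2
k=3  a_k=1  p_k/q_k = 26/3
→ (26, 3).  Check: 26²=676, 75·3²=675, difference 1.

26 3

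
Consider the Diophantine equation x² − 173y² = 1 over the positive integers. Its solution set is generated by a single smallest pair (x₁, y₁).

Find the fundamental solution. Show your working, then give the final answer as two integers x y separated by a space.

d=173: √d = [13; 6,1,1,6,26] (ℓ=5, odd), read p_9/q_9
step 0: (13, 1)  from 13·(1,0) + (0,1)
…
step 4: (1118, 85)  from 6·(171,13) + (92,7)
step 5: (29239, 2223)  from 26·(1118,85) + (171,13)
step 6: (176552, 13423)  from 6·(29239,2223) + (1118,85)
step 7: (205791, 15646)  from 1·(176552,13423) + (29239,2223)
step 8: (382343, 29069)  from 1·(205791,15646) + (176552,13423)
step 9: (2499849, 190060)  from 6·(382343,29069) + (205791,15646)
fundamental: x₁=2499849, y₁=190060  (since 6249245022801 − 173·36122803600 = 1)

2499849 190060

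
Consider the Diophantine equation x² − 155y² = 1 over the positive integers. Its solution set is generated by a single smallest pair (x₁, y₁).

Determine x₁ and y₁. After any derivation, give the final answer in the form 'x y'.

249 20

d=155: √d = [12; 2,4,2,24] (ℓ=4, even), read p_3/q_3
i=0: a=12 ⇒ p=12, q=1
…
i=2: a=4 ⇒ p=112, q=9
i=3: a=2 ⇒ p=249, q=20
fundamental: x₁=249, y₁=20  (since 62001 − 155·400 = 1)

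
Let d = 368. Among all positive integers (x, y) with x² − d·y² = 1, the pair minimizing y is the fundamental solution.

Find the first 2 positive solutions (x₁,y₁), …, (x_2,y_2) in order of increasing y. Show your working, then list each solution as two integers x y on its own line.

1151 60
2649601 138120

√368 → a₀=19, period (5,2,5,38); ℓ=4 even so k=3
i=0: a=19 ⇒ p=19, q=1
i=1: a=5 ⇒ p=96, q=5
i=2: a=2 ⇒ p=211, q=11
i=3: a=5 ⇒ p=1151, q=60
→ (1151, 60).  Check: 1151²=1324801, 368·60²=1324800, difference 1.
(x_2, y_2) = (1151·1151 + 368·60·60, 1151·60 + 60·1151) = (2649601, 138120)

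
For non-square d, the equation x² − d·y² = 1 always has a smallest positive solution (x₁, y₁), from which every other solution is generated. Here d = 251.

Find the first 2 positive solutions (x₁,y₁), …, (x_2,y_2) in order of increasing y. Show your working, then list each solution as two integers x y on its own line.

d=251: √d = [15; 1,5,2,1,2,…,5,1,30] (ℓ=14, even), read p_13/q_13
i=0: a=15 ⇒ p=15, q=1
…
i=2: a=5 ⇒ p=95, q=6
…
i=4: a=1 ⇒ p=301, q=19
…
i=6: a=2 ⇒ p=1917, q=121
i=7: a=15 ⇒ p=29563, q=1866
…
i=9: a=2 ⇒ p=151649, q=9572
i=10: a=1 ⇒ p=212692, q=13425
i=11: a=2 ⇒ p=577033, q=36422
i=12: a=5 ⇒ p=3097857, q=195535
i=13: a=1 ⇒ p=3674890, q=231957
fundamental: x₁=3674890, y₁=231957  (since 13504816512100 − 251·53804049849 = 1)
k=2:  x_2 = 3674890·3674890+251·231957·231957 = 27009633024199,  y_2 = 3674890·231957+231957·3674890 = 1704832919460

3674890 231957
27009633024199 1704832919460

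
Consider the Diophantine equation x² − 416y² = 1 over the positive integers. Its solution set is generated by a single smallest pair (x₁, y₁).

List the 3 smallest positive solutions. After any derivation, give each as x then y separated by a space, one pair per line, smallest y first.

√416 → a₀=20, period (2,1,1,9,1,1,2,40); ℓ=8 even so k=7
a_0=20:  p_0=20·1+0=20,  q_0=20·0+1=1
a_1=2:  p_1=2·20+1=41,  q_1=2·1+0=2
…
a_3=1:  p_3=1·61+41=102,  q_3=1·3+2=5
…
a_6=1:  p_6=1·1081+979=2060,  q_6=1·53+48=101
a_7=2:  p_7=2·2060+1081=5201,  q_7=2·101+53=255
fundamental: x₁=5201, y₁=255  (since 27050401 − 416·65025 = 1)
n=2: (5201,255)∘(5201,255) = (5201·5201+416·255·255, 5201·255+255·5201) = (54100801,2652510)
n=3: (54100801,2652510)∘(5201,255) = (5201·54100801+416·255·2652510, 5201·2652510+255·54100801) = (562756526801,27591408765)

5201 255
54100801 2652510
562756526801 27591408765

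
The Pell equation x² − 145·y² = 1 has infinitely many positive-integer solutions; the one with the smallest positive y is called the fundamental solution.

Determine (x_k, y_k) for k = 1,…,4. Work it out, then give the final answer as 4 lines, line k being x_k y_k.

289 24
167041 13872
96549409 8017992
55805391361 4634385504

d=145: √d = [12; 24] (ℓ=1, odd), read p_1/q_1
step 0: (12, 1)  from 12·(1,0) + (0,1)
step 1: (289, 24)  from 24·(12,1) + (1,0)
→ (289, 24).  Check: 289²=83521, 145·24²=83520, difference 1.
k=2:  x_2 = 289·289+145·24·24 = 167041,  y_2 = 289·24+24·289 = 13872
k=3:  x_3 = 289·167041+145·24·13872 = 96549409,  y_3 = 289·13872+24·167041 = 8017992
k=4:  x_4 = 289·96549409+145·24·8017992 = 55805391361,  y_4 = 289·8017992+24·96549409 = 4634385504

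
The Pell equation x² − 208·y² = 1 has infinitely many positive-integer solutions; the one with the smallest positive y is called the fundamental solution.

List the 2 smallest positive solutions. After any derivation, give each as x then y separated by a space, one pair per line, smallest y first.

649 45
842401 58410

√208 = [14; 2,2,1,2,2,28, …], period ℓ=6 (even) → k=5
k=0  a_k=14  p_k/q_k = 14/1
…
k=3  a_k=1  p_k/q_k = 101/7
k=4  a_k=2  p_k/q_k = 274/19
k=5  a_k=2  p_k/q_k = 649/45
(x₁, y₁) = (649, 45);  649² − 208·45² = 1 ✓
k=2:  x_2 = 649·649+208·45·45 = 842401,  y_2 = 649·45+45·649 = 58410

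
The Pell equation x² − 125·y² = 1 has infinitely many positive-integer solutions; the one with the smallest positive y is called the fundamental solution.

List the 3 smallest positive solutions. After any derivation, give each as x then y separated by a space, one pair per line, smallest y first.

√125 = [11; 5,1,1,5,22, …], period ℓ=5 (odd) → k=9
i=0: a=11 ⇒ p=11, q=1
i=1: a=5 ⇒ p=56, q=5
…
i=3: a=1 ⇒ p=123, q=11
i=4: a=5 ⇒ p=682, q=61
i=5: a=22 ⇒ p=15127, q=1353
i=6: a=5 ⇒ p=76317, q=6826
…
i=8: a=1 ⇒ p=167761, q=15005
i=9: a=5 ⇒ p=930249, q=83204
(x₁, y₁) = (930249, 83204);  930249² − 125·83204² = 1 ✓
(930249+83204√125)^2 = 1730726404001 + 154800875592√125
(930249+83204√125)^3 = 3220013013190122249 + 288006719437081612√125

930249 83204
1730726404001 154800875592
3220013013190122249 288006719437081612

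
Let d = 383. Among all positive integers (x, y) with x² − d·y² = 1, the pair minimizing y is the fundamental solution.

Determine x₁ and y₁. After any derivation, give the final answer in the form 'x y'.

18768 959

√383 = [19; 1,1,3,19,3,1,1,38, …], period ℓ=8 (even) → k=7
k=0  a_k=19  p_k/q_k = 19/1
…
k=2  a_k=1  p_k/q_k = 39/2
k=3  a_k=3  p_k/q_k = 137/7
k=4  a_k=19  p_k/q_k = 2642/135
k=5  a_k=3  p_k/q_k = 8063/412
k=6  a_k=1  p_k/q_k = 10705/547
k=7  a_k=1  p_k/q_k = 18768/959
fundamental: x₁=18768, y₁=959  (since 352237824 − 383·919681 = 1)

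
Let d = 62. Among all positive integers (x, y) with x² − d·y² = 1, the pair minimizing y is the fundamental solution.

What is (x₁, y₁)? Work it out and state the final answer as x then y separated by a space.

√62 = [7; 1,6,1,14, …], period ℓ=4 (even) → k=3
k=0  a_k=7  p_k/q_k = 7/1
k=1  a_k=1  p_k/q_k = 8/1
k=2  a_k=6  p_k/q_k = 55/7
k=3  a_k=1  p_k/q_k = 63/8
(x₁, y₁) = (63, 8);  63² − 62·8² = 1 ✓

63 8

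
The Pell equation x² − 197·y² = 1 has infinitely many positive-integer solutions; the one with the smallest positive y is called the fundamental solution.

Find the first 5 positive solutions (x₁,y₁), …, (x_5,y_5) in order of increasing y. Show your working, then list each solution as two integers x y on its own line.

393 28
308897 22008
242792649 17298260
190834713217 13596410352
149995841795913 10686761238412

√197 = [14; 28, …], period ℓ=1 (odd) → k=1
a_0=14:  p_0=14·1+0=14,  q_0=14·0+1=1
a_1=28:  p_1=28·14+1=393,  q_1=28·1+0=28
fundamental: x₁=393, y₁=28  (since 154449 − 197·784 = 1)
k=2:  x_2 = 393·393+197·28·28 = 308897,  y_2 = 393·28+28·393 = 22008
k=3:  x_3 = 393·308897+197·28·22008 = 242792649,  y_3 = 393·22008+28·308897 = 17298260
k=4:  x_4 = 393·242792649+197·28·17298260 = 190834713217,  y_4 = 393·17298260+28·242792649 = 13596410352
k=5:  x_5 = 393·190834713217+197·28·13596410352 = 149995841795913,  y_5 = 393·13596410352+28·190834713217 = 10686761238412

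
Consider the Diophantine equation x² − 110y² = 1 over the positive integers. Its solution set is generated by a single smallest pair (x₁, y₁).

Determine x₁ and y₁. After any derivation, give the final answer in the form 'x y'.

d=110: √d = [10; 2,20] (ℓ=2, even), read p_1/q_1
a_0=10:  p_0=10·1+0=10,  q_0=10·0+1=1
a_1=2:  p_1=2·10+1=21,  q_1=2·1+0=2
(x₁, y₁) = (21, 2);  21² − 110·2² = 1 ✓

21 2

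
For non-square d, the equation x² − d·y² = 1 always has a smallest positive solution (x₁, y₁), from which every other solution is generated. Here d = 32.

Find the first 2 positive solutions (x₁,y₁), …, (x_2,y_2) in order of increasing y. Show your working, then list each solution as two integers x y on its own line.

17 3
577 102

d=32: √d = [5; 1,1,1,10] (ℓ=4, even), read p_3/q_3
i=0: a=5 ⇒ p=5, q=1
…
i=2: a=1 ⇒ p=11, q=2
i=3: a=1 ⇒ p=17, q=3
fundamental: x₁=17, y₁=3  (since 289 − 32·9 = 1)
k=2:  x_2 = 17·17+32·3·3 = 577,  y_2 = 17·3+3·17 = 102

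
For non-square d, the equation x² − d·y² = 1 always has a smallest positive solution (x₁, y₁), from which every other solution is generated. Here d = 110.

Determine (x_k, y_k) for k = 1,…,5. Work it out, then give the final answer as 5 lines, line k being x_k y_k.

21 2
881 84
36981 3526
1552321 148008
65160501 6212810

[10; 2,20] for √110; ℓ=2 ⇒ convergent index 1
i=0: a=10 ⇒ p=10, q=1
i=1: a=2 ⇒ p=21, q=2
fundamental: x₁=21, y₁=2  (since 441 − 110·4 = 1)
(21+2√110)^2 = 881 + 84√110
(21+2√110)^3 = 36981 + 3526√110
(21+2√110)^4 = 1552321 + 148008√110
(21+2√110)^5 = 65160501 + 6212810√110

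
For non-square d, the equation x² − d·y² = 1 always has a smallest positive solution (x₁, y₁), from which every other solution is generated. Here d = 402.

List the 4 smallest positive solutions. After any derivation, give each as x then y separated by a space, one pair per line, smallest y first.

[20; 20,40] for √402; ℓ=2 ⇒ convergent index 1
k=0  a_k=20  p_k/q_k = 20/1
k=1  a_k=20  p_k/q_k = 401/20
→ (401, 20).  Check: 401²=160801, 402·20²=160800, difference 1.
k=2:  x_2 = 401·401+402·20·20 = 321601,  y_2 = 401·20+20·401 = 16040
k=3:  x_3 = 401·321601+402·20·16040 = 257923601,  y_3 = 401·16040+20·321601 = 12864060
k=4:  x_4 = 401·257923601+402·20·12864060 = 206854406401,  y_4 = 401·12864060+20·257923601 = 10316960080

401 20
321601 16040
257923601 12864060
206854406401 10316960080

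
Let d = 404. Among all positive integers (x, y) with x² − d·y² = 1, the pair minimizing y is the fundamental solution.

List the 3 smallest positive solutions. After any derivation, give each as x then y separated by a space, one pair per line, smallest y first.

[20; 10,40] for √404; ℓ=2 ⇒ convergent index 1
k=0  a_k=20  p_k/q_k = 20/1
k=1  a_k=10  p_k/q_k = 201/10
(x₁, y₁) = (201, 10);  201² − 404·10² = 1 ✓
n=2: (201,10)∘(201,10) = (201·201+404·10·10, 201·10+10·201) = (80801,4020)
n=3: (80801,4020)∘(201,10) = (201·80801+404·10·4020, 201·4020+10·80801) = (32481801,1616030)

201 10
80801 4020
32481801 1616030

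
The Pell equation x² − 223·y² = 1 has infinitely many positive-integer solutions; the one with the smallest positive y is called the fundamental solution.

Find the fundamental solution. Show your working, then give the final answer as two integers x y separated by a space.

√223 → a₀=14, period (1,13,1,28); ℓ=4 even so k=3
i=0: a=14 ⇒ p=14, q=1
i=1: a=1 ⇒ p=15, q=1
i=2: a=13 ⇒ p=209, q=14
i=3: a=1 ⇒ p=224, q=15
→ (224, 15).  Check: 224²=50176, 223·15²=50175, difference 1.

224 15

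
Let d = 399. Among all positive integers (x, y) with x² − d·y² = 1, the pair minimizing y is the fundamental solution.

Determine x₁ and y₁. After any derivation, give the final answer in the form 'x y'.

20 1

√399 = [19; 1,38, …], period ℓ=2 (even) → k=1
a_0=19:  p_0=19·1+0=19,  q_0=19·0+1=1
a_1=1:  p_1=1·19+1=20,  q_1=1·1+0=1
(x₁, y₁) = (20, 1);  20² − 399·1² = 1 ✓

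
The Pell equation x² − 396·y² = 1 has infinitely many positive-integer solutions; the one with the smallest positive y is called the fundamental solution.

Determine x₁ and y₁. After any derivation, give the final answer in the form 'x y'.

199 10

√396 → a₀=19, period (1,8,1,38); ℓ=4 even so k=3
a_0=19:  p_0=19·1+0=19,  q_0=19·0+1=1
a_1=1:  p_1=1·19+1=20,  q_1=1·1+0=1
a_2=8:  p_2=8·20+19=179,  q_2=8·1+1=9
a_3=1:  p_3=1·179+20=199,  q_3=1·9+1=10
→ (199, 10).  Check: 199²=39601, 396·10²=39600, difference 1.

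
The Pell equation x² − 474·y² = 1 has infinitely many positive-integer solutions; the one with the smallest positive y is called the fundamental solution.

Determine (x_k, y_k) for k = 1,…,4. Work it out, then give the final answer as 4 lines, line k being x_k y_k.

[21; 1,3,2,1,1,…,3,1,42] for √474; ℓ=14 ⇒ convergent index 13
k=0  a_k=21  p_k/q_k = 21/1
…
k=8  a_k=1  p_k/q_k = 5813/267
…
k=11  a_k=2  p_k/q_k = 44218/2031
k=12  a_k=3  p_k/q_k = 149331/6859
k=13  a_k=1  p_k/q_k = 193549/8890
→ (193549, 8890).  Check: 193549²=37461215401, 474·8890²=37461215400, difference 1.
n=2: (193549,8890)∘(193549,8890) = (193549·193549+474·8890·8890, 193549·8890+8890·193549) = (74922430801,3441301220)
n=3: (74922430801,3441301220)∘(193549,8890) = (193549·74922430801+474·8890·3441301220, 193549·3441301220+8890·74922430801) = (29002323118011949,1332120819650670)
n=4: (29002323118011949,1332120819650670)∘(193549,8890) = (193549·29002323118011949+474·8890·1332120819650670, 193549·1332120819650670+8890·29002323118011949) = (11226741274261267003201,515661305041693754440)

193549 8890
74922430801 3441301220
29002323118011949 1332120819650670
11226741274261267003201 515661305041693754440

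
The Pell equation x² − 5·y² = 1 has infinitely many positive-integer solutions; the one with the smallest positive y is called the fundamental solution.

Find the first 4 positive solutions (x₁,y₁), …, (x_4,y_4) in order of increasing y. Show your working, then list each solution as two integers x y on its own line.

9 4
161 72
2889 1292
51841 23184

√5 → a₀=2, period (4); ℓ=1 odd so k=1
k=0  a_k=2  p_k/q_k = 2/1
k=1  a_k=4  p_k/q_k = 9/4
→ (9, 4).  Check: 9²=81, 5·4²=80, difference 1.
(9+4√5)^2 = 161 + 72√5
(9+4√5)^3 = 2889 + 1292√5
(9+4√5)^4 = 51841 + 23184√5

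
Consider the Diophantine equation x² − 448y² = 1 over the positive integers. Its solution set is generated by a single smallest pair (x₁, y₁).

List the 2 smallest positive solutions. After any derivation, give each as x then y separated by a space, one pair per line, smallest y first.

127 6
32257 1524

√448 → a₀=21, period (6,42); ℓ=2 even so k=1
step 0: (21, 1)  from 21·(1,0) + (0,1)
step 1: (127, 6)  from 6·(21,1) + (1,0)
(x₁, y₁) = (127, 6);  127² − 448·6² = 1 ✓
k=2:  x_2 = 127·127+448·6·6 = 32257,  y_2 = 127·6+6·127 = 1524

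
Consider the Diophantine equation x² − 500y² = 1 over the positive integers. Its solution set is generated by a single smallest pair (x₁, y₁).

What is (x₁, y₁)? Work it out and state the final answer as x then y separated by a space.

930249 41602

d=500: √d = [22; 2,1,3,2,1,…,1,2,44] (ℓ=14, even), read p_13/q_13
a_0=22:  p_0=22·1+0=22,  q_0=22·0+1=1
a_1=2:  p_1=2·22+1=45,  q_1=2·1+0=2
…
a_3=3:  p_3=3·67+45=246,  q_3=3·3+2=11
…
a_5=1:  p_5=1·559+246=805,  q_5=1·25+11=36
…
a_7=10:  p_7=10·1364+805=14445,  q_7=10·61+36=646
a_8=1:  p_8=1·14445+1364=15809,  q_8=1·646+61=707
a_9=1:  p_9=1·15809+14445=30254,  q_9=1·707+646=1353
…
a_11=3:  p_11=3·76317+30254=259205,  q_11=3·3413+1353=11592
a_12=1:  p_12=1·259205+76317=335522,  q_12=1·11592+3413=15005
a_13=2:  p_13=2·335522+259205=930249,  q_13=2·15005+11592=41602
fundamental: x₁=930249, y₁=41602  (since 865363202001 − 500·1730726404 = 1)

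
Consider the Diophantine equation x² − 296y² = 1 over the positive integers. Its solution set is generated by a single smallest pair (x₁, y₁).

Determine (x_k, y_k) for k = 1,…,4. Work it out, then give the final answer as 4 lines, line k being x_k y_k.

d=296: √d = [17; 4,1,7,1,4,34] (ℓ=6, even), read p_5/q_5
k=0  a_k=17  p_k/q_k = 17/1
k=1  a_k=4  p_k/q_k = 69/4
k=2  a_k=1  p_k/q_k = 86/5
k=3  a_k=7  p_k/q_k = 671/39
k=4  a_k=1  p_k/q_k = 757/44
k=5  a_k=4  p_k/q_k = 3699/215
→ (3699, 215).  Check: 3699²=13682601, 296·215²=13682600, difference 1.
k=2:  x_2 = 3699·3699+296·215·215 = 27365201,  y_2 = 3699·215+215·3699 = 1590570
k=3:  x_3 = 3699·27365201+296·215·1590570 = 202447753299,  y_3 = 3699·1590570+215·27365201 = 11767036645
k=4:  x_4 = 3699·202447753299+296·215·11767036645 = 1497708451540801,  y_4 = 3699·11767036645+215·202447753299 = 87052535509140

3699 215
27365201 1590570
202447753299 11767036645
1497708451540801 87052535509140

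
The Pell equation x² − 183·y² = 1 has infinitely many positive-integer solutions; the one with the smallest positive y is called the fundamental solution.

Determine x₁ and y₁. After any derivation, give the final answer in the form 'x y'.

√183 → a₀=13, period (1,1,8,1,1,26); ℓ=6 even so k=5
a_0=13:  p_0=13·1+0=13,  q_0=13·0+1=1
…
a_2=1:  p_2=1·14+13=27,  q_2=1·1+1=2
a_3=8:  p_3=8·27+14=230,  q_3=8·2+1=17
a_4=1:  p_4=1·230+27=257,  q_4=1·17+2=19
a_5=1:  p_5=1·257+230=487,  q_5=1·19+17=36
(x₁, y₁) = (487, 36);  487² − 183·36² = 1 ✓

487 36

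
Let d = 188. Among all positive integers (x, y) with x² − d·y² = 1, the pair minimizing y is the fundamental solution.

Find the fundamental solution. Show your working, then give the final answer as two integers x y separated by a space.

√188 = [13; 1,2,2,6,2,2,1,26, …], period ℓ=8 (even) → k=7
k=0  a_k=13  p_k/q_k = 13/1
k=1  a_k=1  p_k/q_k = 14/1
k=2  a_k=2  p_k/q_k = 41/3
k=3  a_k=2  p_k/q_k = 96/7
k=4  a_k=6  p_k/q_k = 617/45
k=5  a_k=2  p_k/q_k = 1330/97
k=6  a_k=2  p_k/q_k = 3277/239
k=7  a_k=1  p_k/q_k = 4607/336
→ (4607, 336).  Check: 4607²=21224449, 188·336²=21224448, difference 1.

4607 336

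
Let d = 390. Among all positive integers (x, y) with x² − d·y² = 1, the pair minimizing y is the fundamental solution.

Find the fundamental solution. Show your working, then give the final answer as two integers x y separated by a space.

√390 = [19; 1,2,1,38, …], period ℓ=4 (even) → k=3
step 0: (19, 1)  from 19·(1,0) + (0,1)
…
step 2: (59, 3)  from 2·(20,1) + (19,1)
step 3: (79, 4)  from 1·(59,3) + (20,1)
→ (79, 4).  Check: 79²=6241, 390·4²=6240, difference 1.

79 4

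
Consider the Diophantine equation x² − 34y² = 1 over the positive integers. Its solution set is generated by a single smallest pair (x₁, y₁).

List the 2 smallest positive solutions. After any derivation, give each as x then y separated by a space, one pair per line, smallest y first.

35 6
2449 420

√34 → a₀=5, period (1,4,1,10); ℓ=4 even so k=3
i=0: a=5 ⇒ p=5, q=1
…
i=2: a=4 ⇒ p=29, q=5
i=3: a=1 ⇒ p=35, q=6
→ (35, 6).  Check: 35²=1225, 34·6²=1224, difference 1.
(35+6√34)^2 = 2449 + 420√34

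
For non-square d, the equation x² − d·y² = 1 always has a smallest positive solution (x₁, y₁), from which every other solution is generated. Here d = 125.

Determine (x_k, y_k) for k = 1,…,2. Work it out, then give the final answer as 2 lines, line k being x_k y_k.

[11; 5,1,1,5,22] for √125; ℓ=5 ⇒ convergent index 9
i=0: a=11 ⇒ p=11, q=1
i=1: a=5 ⇒ p=56, q=5
…
i=3: a=1 ⇒ p=123, q=11
i=4: a=5 ⇒ p=682, q=61
i=5: a=22 ⇒ p=15127, q=1353
i=6: a=5 ⇒ p=76317, q=6826
i=7: a=1 ⇒ p=91444, q=8179
i=8: a=1 ⇒ p=167761, q=15005
i=9: a=5 ⇒ p=930249, q=83204
(x₁, y₁) = (930249, 83204);  930249² − 125·83204² = 1 ✓
(930249+83204√125)^2 = 1730726404001 + 154800875592√125

930249 83204
1730726404001 154800875592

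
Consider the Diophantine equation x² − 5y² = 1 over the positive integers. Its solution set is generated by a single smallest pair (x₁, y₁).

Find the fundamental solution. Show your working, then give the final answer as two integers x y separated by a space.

√5 = [2; 4, …], period ℓ=1 (odd) → k=1
k=0  a_k=2  p_k/q_k = 2/1
k=1  a_k=4  p_k/q_k = 9/4
(x₁, y₁) = (9, 4);  9² − 5·4² = 1 ✓

9 4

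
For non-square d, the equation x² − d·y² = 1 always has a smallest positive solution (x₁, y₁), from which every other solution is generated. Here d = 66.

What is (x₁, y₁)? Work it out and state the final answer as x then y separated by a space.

65 8

[8; 8,16] for √66; ℓ=2 ⇒ convergent index 1
step 0: (8, 1)  from 8·(1,0) + (0,1)
step 1: (65, 8)  from 8·(8,1) + (1,0)
(x₁, y₁) = (65, 8);  65² − 66·8² = 1 ✓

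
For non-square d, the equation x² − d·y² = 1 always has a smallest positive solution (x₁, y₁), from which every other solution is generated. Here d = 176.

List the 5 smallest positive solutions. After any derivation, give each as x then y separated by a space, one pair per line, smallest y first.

[13; 3,1,3,26] for √176; ℓ=4 ⇒ convergent index 3
k=0  a_k=13  p_k/q_k = 13/1
k=1  a_k=3  p_k/q_k = 40/3
k=2  a_k=1  p_k/q_k = 53/4
k=3  a_k=3  p_k/q_k = 199/15
(x₁, y₁) = (199, 15);  199² − 176·15² = 1 ✓
(x_2, y_2) = (199·199 + 176·15·15, 199·15 + 15·199) = (79201, 5970)
(x_3, y_3) = (199·79201 + 176·15·5970, 199·5970 + 15·79201) = (31521799, 2376045)
(x_4, y_4) = (199·31521799 + 176·15·2376045, 199·2376045 + 15·31521799) = (12545596801, 945659940)
(x_5, y_5) = (199·12545596801 + 176·15·945659940, 199·945659940 + 15·12545596801) = (4993116004999, 376370280075)

199 15
79201 5970
31521799 2376045
12545596801 945659940
4993116004999 376370280075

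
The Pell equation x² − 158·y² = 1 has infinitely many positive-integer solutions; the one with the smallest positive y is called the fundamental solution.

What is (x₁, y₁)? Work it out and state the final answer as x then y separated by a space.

d=158: √d = [12; 1,1,3,12,3,1,1,24] (ℓ=8, even), read p_7/q_7
step 0: (12, 1)  from 12·(1,0) + (0,1)
…
step 5: (3331, 265)  from 3·(1081,86) + (88,7)
step 6: (4412, 351)  from 1·(3331,265) + (1081,86)
step 7: (7743, 616)  from 1·(4412,351) + (3331,265)
fundamental: x₁=7743, y₁=616  (since 59954049 − 158·379456 = 1)

7743 616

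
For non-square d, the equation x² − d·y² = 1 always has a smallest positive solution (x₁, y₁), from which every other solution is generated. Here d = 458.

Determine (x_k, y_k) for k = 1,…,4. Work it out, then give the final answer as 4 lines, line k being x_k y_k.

22899 1070
1048728401 49003860
48029663286099 2244278779210
2199662518128033601 102783479481255720

d=458: √d = [21; 2,2,42] (ℓ=3, odd), read p_5/q_5
i=0: a=21 ⇒ p=21, q=1
i=1: a=2 ⇒ p=43, q=2
…
i=4: a=2 ⇒ p=9181, q=429
i=5: a=2 ⇒ p=22899, q=1070
(x₁, y₁) = (22899, 1070);  22899² − 458·1070² = 1 ✓
(22899+1070√458)^2 = 1048728401 + 49003860√458
(22899+1070√458)^3 = 48029663286099 + 2244278779210√458
(22899+1070√458)^4 = 2199662518128033601 + 102783479481255720√458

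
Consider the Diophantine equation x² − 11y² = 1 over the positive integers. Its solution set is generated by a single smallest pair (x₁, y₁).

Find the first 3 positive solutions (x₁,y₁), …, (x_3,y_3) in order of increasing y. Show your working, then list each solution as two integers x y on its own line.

d=11: √d = [3; 3,6] (ℓ=2, even), read p_1/q_1
a_0=3:  p_0=3·1+0=3,  q_0=3·0+1=1
a_1=3:  p_1=3·3+1=10,  q_1=3·1+0=3
fundamental: x₁=10, y₁=3  (since 100 − 11·9 = 1)
(x_2, y_2) = (10·10 + 11·3·3, 10·3 + 3·10) = (199, 60)
(x_3, y_3) = (10·199 + 11·3·60, 10·60 + 3·199) = (3970, 1197)

10 3
199 60
3970 1197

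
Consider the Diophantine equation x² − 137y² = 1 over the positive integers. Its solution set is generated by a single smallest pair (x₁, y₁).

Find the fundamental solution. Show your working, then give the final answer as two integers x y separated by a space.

√137 → a₀=11, period (1,2,2,1,1,2,2,1,22); ℓ=9 odd so k=17
a_0=11:  p_0=11·1+0=11,  q_0=11·0+1=1
a_1=1:  p_1=1·11+1=12,  q_1=1·1+0=1
…
a_3=2:  p_3=2·35+12=82,  q_3=2·3+1=7
a_4=1:  p_4=1·82+35=117,  q_4=1·7+3=10
…
a_9=22:  p_9=22·1744+1229=39597,  q_9=22·149+105=3383
a_10=1:  p_10=1·39597+1744=41341,  q_10=1·3383+149=3532
a_11=2:  p_11=2·41341+39597=122279,  q_11=2·3532+3383=10447
…
a_14=1:  p_14=1·408178+285899=694077,  q_14=1·34873+24426=59299
…
a_16=2:  p_16=2·1796332+694077=4286741,  q_16=2·153471+59299=366241
a_17=1:  p_17=1·4286741+1796332=6083073,  q_17=1·366241+153471=519712
→ (6083073, 519712).  Check: 6083073²=37003777123329, 137·519712²=37003777123328, difference 1.

6083073 519712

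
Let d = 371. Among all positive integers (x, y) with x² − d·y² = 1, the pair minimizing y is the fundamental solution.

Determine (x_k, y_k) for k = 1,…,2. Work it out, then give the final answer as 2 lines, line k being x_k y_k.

√371 → a₀=19, period (3,1,4,1,3,38); ℓ=6 even so k=5
i=0: a=19 ⇒ p=19, q=1
i=1: a=3 ⇒ p=58, q=3
i=2: a=1 ⇒ p=77, q=4
i=3: a=4 ⇒ p=366, q=19
i=4: a=1 ⇒ p=443, q=23
i=5: a=3 ⇒ p=1695, q=88
fundamental: x₁=1695, y₁=88  (since 2873025 − 371·7744 = 1)
k=2:  x_2 = 1695·1695+371·88·88 = 5746049,  y_2 = 1695·88+88·1695 = 298320

1695 88
5746049 298320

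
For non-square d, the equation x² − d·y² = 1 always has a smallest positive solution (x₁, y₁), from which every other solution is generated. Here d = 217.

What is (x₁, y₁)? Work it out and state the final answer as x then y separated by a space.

3844063 260952

√217 → a₀=14, period (1,2,1,2,1,…,2,1,28); ℓ=16 even so k=15
i=0: a=14 ⇒ p=14, q=1
…
i=2: a=2 ⇒ p=44, q=3
i=3: a=1 ⇒ p=59, q=4
i=4: a=2 ⇒ p=162, q=11
i=5: a=1 ⇒ p=221, q=15
i=6: a=1 ⇒ p=383, q=26
i=7: a=9 ⇒ p=3668, q=249
i=8: a=4 ⇒ p=15055, q=1022
…
i=12: a=2 ⇒ p=740980, q=50301
…
i=14: a=2 ⇒ p=2809702, q=190735
i=15: a=1 ⇒ p=3844063, q=260952
→ (3844063, 260952).  Check: 3844063²=14776820347969, 217·260952²=14776820347968, difference 1.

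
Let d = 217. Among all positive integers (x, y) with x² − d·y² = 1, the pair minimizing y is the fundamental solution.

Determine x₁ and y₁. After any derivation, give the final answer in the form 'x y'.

3844063 260952

[14; 1,2,1,2,1,…,2,1,28] for √217; ℓ=16 ⇒ convergent index 15
a_0=14:  p_0=14·1+0=14,  q_0=14·0+1=1
a_1=1:  p_1=1·14+1=15,  q_1=1·1+0=1
a_2=2:  p_2=2·15+14=44,  q_2=2·1+1=3
…
a_9=9:  p_9=9·15055+3668=139163,  q_9=9·1022+249=9447
…
a_12=2:  p_12=2·293381+154218=740980,  q_12=2·19916+10469=50301
…
a_14=2:  p_14=2·1034361+740980=2809702,  q_14=2·70217+50301=190735
a_15=1:  p_15=1·2809702+1034361=3844063,  q_15=1·190735+70217=260952
fundamental: x₁=3844063, y₁=260952  (since 14776820347969 − 217·68095946304 = 1)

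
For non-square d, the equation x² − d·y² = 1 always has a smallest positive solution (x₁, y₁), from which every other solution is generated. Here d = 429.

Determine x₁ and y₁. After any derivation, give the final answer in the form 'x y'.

1524095 73584

[20; 1,2,2,9,1,12,1,9,2,2,1,40] for √429; ℓ=12 ⇒ convergent index 11
step 0: (20, 1)  from 20·(1,0) + (0,1)
step 1: (21, 1)  from 1·(20,1) + (1,0)
…
step 4: (1367, 66)  from 9·(145,7) + (62,3)
…
step 6: (19511, 942)  from 12·(1512,73) + (1367,66)
step 7: (21023, 1015)  from 1·(19511,942) + (1512,73)
…
step 9: (438459, 21169)  from 2·(208718,10077) + (21023,1015)
step 10: (1085636, 52415)  from 2·(438459,21169) + (208718,10077)
step 11: (1524095, 73584)  from 1·(1085636,52415) + (438459,21169)
fundamental: x₁=1524095, y₁=73584  (since 2322865569025 − 429·5414605056 = 1)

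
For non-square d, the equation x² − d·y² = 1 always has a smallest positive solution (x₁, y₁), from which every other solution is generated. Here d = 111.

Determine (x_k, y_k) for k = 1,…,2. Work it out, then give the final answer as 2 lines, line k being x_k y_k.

√111 → a₀=10, period (1,1,6,1,1,20); ℓ=6 even so k=5
step 0: (10, 1)  from 10·(1,0) + (0,1)
step 1: (11, 1)  from 1·(10,1) + (1,0)
step 2: (21, 2)  from 1·(11,1) + (10,1)
…
step 4: (158, 15)  from 1·(137,13) + (21,2)
step 5: (295, 28)  from 1·(158,15) + (137,13)
→ (295, 28).  Check: 295²=87025, 111·28²=87024, difference 1.
(x_2, y_2) = (295·295 + 111·28·28, 295·28 + 28·295) = (174049, 16520)

295 28
174049 16520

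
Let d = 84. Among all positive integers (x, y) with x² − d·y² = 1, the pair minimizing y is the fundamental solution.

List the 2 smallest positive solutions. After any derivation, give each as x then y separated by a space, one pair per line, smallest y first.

√84 = [9; 6,18, …], period ℓ=2 (even) → k=1
step 0: (9, 1)  from 9·(1,0) + (0,1)
step 1: (55, 6)  from 6·(9,1) + (1,0)
(x₁, y₁) = (55, 6);  55² − 84·6² = 1 ✓
(55+6√84)^2 = 6049 + 660√84

55 6
6049 660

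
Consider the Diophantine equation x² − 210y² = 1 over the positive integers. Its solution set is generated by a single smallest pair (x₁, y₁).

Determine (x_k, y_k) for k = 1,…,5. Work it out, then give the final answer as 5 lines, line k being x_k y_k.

√210 → a₀=14, period (2,28); ℓ=2 even so k=1
i=0: a=14 ⇒ p=14, q=1
i=1: a=2 ⇒ p=29, q=2
(x₁, y₁) = (29, 2);  29² − 210·2² = 1 ✓
(29+2√210)^2 = 1681 + 116√210
(29+2√210)^3 = 97469 + 6726√210
(29+2√210)^4 = 5651521 + 389992√210
(29+2√210)^5 = 327690749 + 22612810√210

29 2
1681 116
97469 6726
5651521 389992
327690749 22612810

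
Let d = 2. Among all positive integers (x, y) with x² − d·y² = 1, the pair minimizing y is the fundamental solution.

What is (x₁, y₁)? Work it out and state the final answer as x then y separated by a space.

√2 = [1; 2, …], period ℓ=1 (odd) → k=1
step 0: (1, 1)  from 1·(1,0) + (0,1)
step 1: (3, 2)  from 2·(1,1) + (1,0)
(x₁, y₁) = (3, 2);  3² − 2·2² = 1 ✓

3 2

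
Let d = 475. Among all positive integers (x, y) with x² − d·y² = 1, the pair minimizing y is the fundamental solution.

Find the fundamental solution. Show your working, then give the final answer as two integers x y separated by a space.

√475 → a₀=21, period (1,3,1,6,2,6,1,3,1,42); ℓ=10 even so k=9
i=0: a=21 ⇒ p=21, q=1
…
i=2: a=3 ⇒ p=87, q=4
i=3: a=1 ⇒ p=109, q=5
i=4: a=6 ⇒ p=741, q=34
i=5: a=2 ⇒ p=1591, q=73
…
i=7: a=1 ⇒ p=11878, q=545
i=8: a=3 ⇒ p=45921, q=2107
i=9: a=1 ⇒ p=57799, q=2652
(x₁, y₁) = (57799, 2652);  57799² − 475·2652² = 1 ✓

57799 2652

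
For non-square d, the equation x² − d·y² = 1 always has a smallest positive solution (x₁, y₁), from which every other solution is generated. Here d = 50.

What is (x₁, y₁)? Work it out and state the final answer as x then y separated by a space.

√50 → a₀=7, period (14); ℓ=1 odd so k=1
a_0=7:  p_0=7·1+0=7,  q_0=7·0+1=1
a_1=14:  p_1=14·7+1=99,  q_1=14·1+0=14
fundamental: x₁=99, y₁=14  (since 9801 − 50·196 = 1)

99 14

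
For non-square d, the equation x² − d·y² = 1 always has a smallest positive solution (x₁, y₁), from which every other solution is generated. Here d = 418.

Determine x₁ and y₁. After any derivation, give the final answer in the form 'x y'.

33857 1656

√418 = [20; 2,4,20,4,2,40, …], period ℓ=6 (even) → k=5
i=0: a=20 ⇒ p=20, q=1
i=1: a=2 ⇒ p=41, q=2
i=2: a=4 ⇒ p=184, q=9
…
i=4: a=4 ⇒ p=15068, q=737
i=5: a=2 ⇒ p=33857, q=1656
(x₁, y₁) = (33857, 1656);  33857² − 418·1656² = 1 ✓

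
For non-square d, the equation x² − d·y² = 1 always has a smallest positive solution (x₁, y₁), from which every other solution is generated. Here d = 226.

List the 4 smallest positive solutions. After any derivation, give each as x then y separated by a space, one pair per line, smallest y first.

451 30
406801 27060
366934051 24408090
330974107201 22016070120

√226 = [15; 30, …], period ℓ=1 (odd) → k=1
k=0  a_k=15  p_k/q_k = 15/1
k=1  a_k=30  p_k/q_k = 451/30
→ (451, 30).  Check: 451²=203401, 226·30²=203400, difference 1.
k=2:  x_2 = 451·451+226·30·30 = 406801,  y_2 = 451·30+30·451 = 27060
k=3:  x_3 = 451·406801+226·30·27060 = 366934051,  y_3 = 451·27060+30·406801 = 24408090
k=4:  x_4 = 451·366934051+226·30·24408090 = 330974107201,  y_4 = 451·24408090+30·366934051 = 22016070120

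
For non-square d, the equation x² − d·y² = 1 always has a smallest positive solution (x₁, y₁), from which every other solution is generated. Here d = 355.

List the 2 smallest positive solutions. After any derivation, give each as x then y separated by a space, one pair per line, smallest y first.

d=355: √d = [18; 1,5,3,3,1,6,1,3,3,5,1,36] (ℓ=12, even), read p_11/q_11
i=0: a=18 ⇒ p=18, q=1
…
i=3: a=3 ⇒ p=358, q=19
…
i=5: a=1 ⇒ p=1545, q=82
i=6: a=6 ⇒ p=10457, q=555
i=7: a=1 ⇒ p=12002, q=637
i=8: a=3 ⇒ p=46463, q=2466
i=9: a=3 ⇒ p=151391, q=8035
i=10: a=5 ⇒ p=803418, q=42641
i=11: a=1 ⇒ p=954809, q=50676
→ (954809, 50676).  Check: 954809²=911660226481, 355·50676²=911660226480, difference 1.
(x_2, y_2) = (954809·954809 + 355·50676·50676, 954809·50676 + 50676·954809) = (1823320452961, 96771801768)

954809 50676
1823320452961 96771801768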